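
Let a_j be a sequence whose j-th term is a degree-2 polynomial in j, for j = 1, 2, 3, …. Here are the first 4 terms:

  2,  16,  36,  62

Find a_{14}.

652

1st diffs: 14, 20, 26.
2nd diffs: 6, 6 (constant).
Newton forward-difference form: a_j = 2 + 14·C(j-1,1) + 6·C(j-1,2).
At j = 14: j-1 = 13, so a_{14} = 2 + 182 + 468 = 652.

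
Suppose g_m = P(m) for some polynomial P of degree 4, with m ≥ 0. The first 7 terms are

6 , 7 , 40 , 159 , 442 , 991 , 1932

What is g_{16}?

1st diffs: 1, 33, 119, 283, 549, 941.
2nd diffs: 32, 86, 164, 266, 392.
3rd diffs: 54, 78, 102, 126.
4th diffs: 24, 24, 24 (constant).
Newton forward-difference form: g_m = 6 + 1·C(m,1) + 32·C(m,2) + 54·C(m,3) + 24·C(m,4).
At m = 16: m = 16, so g_{16} = 6 + 16 + 3840 + 30240 + 43680 = 77782.

77782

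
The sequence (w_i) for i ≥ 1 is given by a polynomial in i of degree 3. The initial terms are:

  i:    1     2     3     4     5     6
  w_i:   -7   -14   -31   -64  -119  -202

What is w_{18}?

-5566

1st diffs: -7, -17, -33, -55, -83.
2nd diffs: -10, -16, -22, -28.
3rd diffs: -6, -6, -6 (constant).
So w_i = -i^3 + i^2 - 3i - 4.
Evaluating at i = 18 gives w_{18} = -5566.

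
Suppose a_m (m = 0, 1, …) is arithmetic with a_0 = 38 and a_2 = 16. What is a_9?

Common difference d = (16 - 38) / (2 - 0) = -11.
a_m = 38 + (m - 0)·(-11).
a_9 = 38 + 9·(-11) = -61.

-61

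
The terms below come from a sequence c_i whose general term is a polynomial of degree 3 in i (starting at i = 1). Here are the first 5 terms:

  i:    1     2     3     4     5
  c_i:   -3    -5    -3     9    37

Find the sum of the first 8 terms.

1st diffs: -2, 2, 12, 28.
2nd diffs: 4, 10, 16.
3rd diffs: 6, 6 (constant).
Newton forward-difference form: c_i = -3 + (-2)·C(i-1,1) + 4·C(i-1,2) + 6·C(i-1,3).
Continuing: 87, 165, 277.
Summing i = 1..8 (8 terms) gives 564.

564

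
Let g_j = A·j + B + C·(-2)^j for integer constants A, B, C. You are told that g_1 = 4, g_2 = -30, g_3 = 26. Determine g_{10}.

Write the equations: A + B - 2C = 4; 2A + B + 4C = -30; 3A + B - 8C = 26.
Subtracting the first from the second: A + 6C = -34.
Subtracting the second from the third: A - 12C = 56.
Solving: C = -5, A = -4, then B = -2.
Therefore g_{10} = -40 + (-2) + (-5)·1024 = -5162.

-5162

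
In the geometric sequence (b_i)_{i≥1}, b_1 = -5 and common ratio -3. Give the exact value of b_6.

1215

b_i = (-5)·(-3)^(i-1).
b_6 = (-5)·(-3)^5 = 1215.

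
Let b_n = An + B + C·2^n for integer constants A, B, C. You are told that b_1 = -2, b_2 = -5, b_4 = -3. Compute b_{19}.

524194

Write the equations: A + B + 2C = -2; 2A + B + 4C = -5; 4A + B + 16C = -3.
Subtracting the first from the second: A + 2C = -3.
Subtracting the second from the third: 2A + 12C = 2.
Solving: C = 1, A = -5, then B = 1.
Hence b_{19} = -5·19 + 1 + 1·524288 = 524194.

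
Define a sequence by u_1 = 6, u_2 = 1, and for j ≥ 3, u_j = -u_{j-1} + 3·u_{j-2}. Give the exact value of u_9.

u_3 = 17  u_4 = -14  u_5 = 65  u_6 = -107  u_7 = 302  u_8 = -623  u_9 = 1529.

1529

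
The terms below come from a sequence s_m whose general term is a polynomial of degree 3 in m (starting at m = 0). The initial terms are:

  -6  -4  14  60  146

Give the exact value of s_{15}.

1st diffs: 2, 18, 46, 86.
2nd diffs: 16, 28, 40.
3rd diffs: 12, 12 (constant).
Newton forward-difference form: s_m = -6 + 2·C(m,1) + 16·C(m,2) + 12·C(m,3).
At m = 15: m = 15, so s_{15} = -6 + 30 + 1680 + 5460 = 7164.

7164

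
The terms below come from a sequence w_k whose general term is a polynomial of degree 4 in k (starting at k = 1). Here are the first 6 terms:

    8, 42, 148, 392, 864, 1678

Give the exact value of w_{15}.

1st diffs: 34, 106, 244, 472, 814.
2nd diffs: 72, 138, 228, 342.
3rd diffs: 66, 90, 114.
4th diffs: 24, 24 (constant).
Newton forward-difference form: w_k = 8 + 34·C(k-1,1) + 72·C(k-1,2) + 66·C(k-1,3) + 24·C(k-1,4).
At k = 15: k-1 = 14, so w_{15} = 8 + 476 + 6552 + 24024 + 24024 = 55084.

55084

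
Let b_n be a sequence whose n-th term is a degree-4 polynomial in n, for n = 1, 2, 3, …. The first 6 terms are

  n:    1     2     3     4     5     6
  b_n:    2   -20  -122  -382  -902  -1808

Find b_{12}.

1st diffs: -22, -102, -260, -520, -906.
2nd diffs: -80, -158, -260, -386.
3rd diffs: -78, -102, -126.
4th diffs: -24, -24 (constant).
Newton forward-difference form: b_n = 2 + (-22)·C(n-1,1) + (-80)·C(n-1,2) + (-78)·C(n-1,3) + (-24)·C(n-1,4).
At n = 12: n-1 = 11, so b_{12} = 2 - 242 - 4400 - 12870 - 7920 = -25430.

-25430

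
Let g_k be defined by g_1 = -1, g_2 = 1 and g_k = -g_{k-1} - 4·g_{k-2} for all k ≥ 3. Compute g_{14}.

-3263

Iterate the recurrence:
g_3 = 3, g_4 = -7, g_5 = -5, …, g_{11} = -989, g_{12} = -231, g_{13} = 4187, g_{14} = -3263.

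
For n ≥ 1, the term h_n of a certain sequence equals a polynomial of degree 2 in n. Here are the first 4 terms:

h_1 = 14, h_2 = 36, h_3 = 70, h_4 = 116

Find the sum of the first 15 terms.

7980

1st diffs: 22, 34, 46.
2nd diffs: 12, 12 (constant).
Newton forward-difference form: h_n = 14 + 22·C(n-1,1) + 12·C(n-1,2).
Continuing: …, 174, 244, 326, 420, …, h_{15} = 1414.
Summing n = 1..15 (15 terms) gives 7980.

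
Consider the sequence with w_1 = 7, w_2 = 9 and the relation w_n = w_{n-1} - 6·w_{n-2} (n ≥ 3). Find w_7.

Applying the relation repeatedly:
w_3 = -33;  w_4 = -87;  w_5 = 111;  w_6 = 633;  w_7 = -33.

-33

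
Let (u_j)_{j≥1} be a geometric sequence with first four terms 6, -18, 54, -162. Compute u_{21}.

Common ratio r = -3.
u_j = 6·(-3)^(j-1).
u_{21} = 6·(-3)^20 = 20920706406.

20920706406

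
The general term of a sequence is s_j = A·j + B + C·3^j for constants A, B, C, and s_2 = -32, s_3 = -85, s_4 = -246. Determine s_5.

The three given values yield: 2A + B + 9C = -32; 3A + B + 27C = -85; 4A + B + 81C = -246.
Subtracting the first from the second: A + 18C = -53.
Subtracting the second from the third: A + 54C = -161.
Solving: C = -3, A = 1, then B = -7.
Therefore s_5 = 5 + (-7) + (-3)·243 = -731.

-731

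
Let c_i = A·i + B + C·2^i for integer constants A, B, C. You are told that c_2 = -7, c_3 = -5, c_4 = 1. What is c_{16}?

Plug in i = 2, 3, 4: 2A + B + 4C = -7; 3A + B + 8C = -5; 4A + B + 16C = 1.
Subtracting the first from the second: A + 4C = 2.
Subtracting the second from the third: A + 8C = 6.
Solving: C = 1, A = -2, then B = -7.
Hence c_{16} = -2·16 + (-7) + 1·65536 = 65497.

65497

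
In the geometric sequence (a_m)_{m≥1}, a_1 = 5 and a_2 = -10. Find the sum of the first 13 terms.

Common ratio r = -2.
a_m = 5·(-2)^(m-1).
S = 5·((-2)^13 - 1)/(-2 - 1) = 5·(-8192 - 1)/(-3) = 13655.

13655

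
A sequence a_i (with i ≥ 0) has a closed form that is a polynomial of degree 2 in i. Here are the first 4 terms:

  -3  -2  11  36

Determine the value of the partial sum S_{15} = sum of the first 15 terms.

1st diffs: 1, 13, 25.
2nd diffs: 12, 12 (constant).
Newton forward-difference form: a_i = -3 + 1·C(i,1) + 12·C(i,2).
Continuing: …, 73, 122, 183, 256, …, a_{14} = 1103.
Summing i = 0..14 (15 terms) gives 5520.

5520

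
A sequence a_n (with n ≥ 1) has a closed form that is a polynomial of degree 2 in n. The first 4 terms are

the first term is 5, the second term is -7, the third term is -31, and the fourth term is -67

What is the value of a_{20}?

-2275

1st diffs: -12, -24, -36.
2nd diffs: -12, -12 (constant).
So a_n = -6n^2 + 6n + 5.
Evaluating at n = 20 gives a_{20} = -2275.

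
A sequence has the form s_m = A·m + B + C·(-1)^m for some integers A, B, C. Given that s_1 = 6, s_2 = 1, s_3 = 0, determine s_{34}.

-95

The three given values yield: A + B - C = 6; 2A + B + C = 1; 3A + B - C = 0.
Subtracting the first from the second: A + 2C = -5.
Subtracting the second from the third: A - 2C = -1.
Solving: C = -1, A = -3, then B = 8.
So s_m = -3·m + 8 + (-1)·(-1)^m; at m=34 this is -95.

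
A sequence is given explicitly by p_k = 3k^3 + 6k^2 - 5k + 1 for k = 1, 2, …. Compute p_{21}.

30325

p_{21} = 3·21^3 + 6·21^2 - 5·21 + 1 = 30325.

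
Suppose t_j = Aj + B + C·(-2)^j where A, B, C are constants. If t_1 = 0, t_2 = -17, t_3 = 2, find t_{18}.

At j = 1, 2, 3: A + B - 2C = 0; 2A + B + 4C = -17; 3A + B - 8C = 2.
Subtracting the first from the second: A + 6C = -17.
Subtracting the second from the third: A - 12C = 19.
Solving: C = -2, A = -5, then B = 1.
So t_j = -5·j + 1 + (-2)·(-2)^j; at j=18 this is -524377.

-524377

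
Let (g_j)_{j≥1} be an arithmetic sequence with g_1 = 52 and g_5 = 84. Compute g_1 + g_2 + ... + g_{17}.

1972

Common difference d = (84 - 52) / (5 - 1) = 8.
g_j = 52 + (j - 1)·8.
g_{17} = 180; S = 17·(52 + 180)/2 = 1972.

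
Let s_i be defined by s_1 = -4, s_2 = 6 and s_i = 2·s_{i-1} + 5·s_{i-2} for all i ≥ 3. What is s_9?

Step forward from the initial values:
s_3 = -8; s_4 = 14; s_5 = -12; s_6 = 46; s_7 = 32; s_8 = 294; s_9 = 748.

748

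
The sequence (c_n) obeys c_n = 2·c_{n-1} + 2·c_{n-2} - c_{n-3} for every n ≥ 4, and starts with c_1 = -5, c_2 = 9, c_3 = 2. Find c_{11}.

17705

Applying the relation repeatedly:
c_4 = 27; c_5 = 49; c_6 = 150; c_7 = 371; c_8 = 993; c_9 = 2578; c_{10} = 6771; c_{11} = 17705.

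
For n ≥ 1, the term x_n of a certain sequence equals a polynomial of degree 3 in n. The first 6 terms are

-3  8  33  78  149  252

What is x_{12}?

1st diffs: 11, 25, 45, 71, 103.
2nd diffs: 14, 20, 26, 32.
3rd diffs: 6, 6, 6 (constant).
Newton forward-difference form: x_n = -3 + 11·C(n-1,1) + 14·C(n-1,2) + 6·C(n-1,3).
At n = 12: n-1 = 11, so x_{12} = -3 + 121 + 770 + 990 = 1878.

1878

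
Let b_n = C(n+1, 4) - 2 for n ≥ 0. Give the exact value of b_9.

C(10, 4) = 210, so b_9 = 208.

208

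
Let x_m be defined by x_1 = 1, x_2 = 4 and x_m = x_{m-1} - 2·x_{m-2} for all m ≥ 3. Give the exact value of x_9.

-26

x_3 = 2  x_4 = -6  x_5 = -10  x_6 = 2  x_7 = 22  x_8 = 18  x_9 = -26.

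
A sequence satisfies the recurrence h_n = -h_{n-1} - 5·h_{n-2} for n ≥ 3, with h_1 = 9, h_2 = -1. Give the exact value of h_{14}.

-120401

Compute successive terms:
h_3 = -44, h_4 = 49, h_5 = 171, …, h_{11} = 13891, h_{12} = 47464, h_{13} = -116919, h_{14} = -120401.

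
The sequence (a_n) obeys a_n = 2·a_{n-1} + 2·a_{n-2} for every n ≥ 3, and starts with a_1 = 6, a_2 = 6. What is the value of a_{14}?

Compute successive terms:
a_3 = 24, a_4 = 60, a_5 = 168, …, a_{11} = 69504, a_{12} = 189888, a_{13} = 518784, a_{14} = 1417344.

1417344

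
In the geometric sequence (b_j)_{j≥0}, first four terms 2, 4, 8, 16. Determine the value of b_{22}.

Common ratio r = 2.
b_j = 2·2^(j-0).
b_{22} = 2·2^22 = 8388608.

8388608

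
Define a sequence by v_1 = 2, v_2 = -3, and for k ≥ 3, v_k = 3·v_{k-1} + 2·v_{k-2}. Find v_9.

-11785

Step forward from the initial values:
v_3 = -5;  v_4 = -21;  v_5 = -73;  v_6 = -261;  v_7 = -929;  v_8 = -3309;  v_9 = -11785.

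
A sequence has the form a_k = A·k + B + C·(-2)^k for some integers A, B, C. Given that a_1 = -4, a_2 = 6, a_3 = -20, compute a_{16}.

The three given values yield: A + B - 2C = -4; 2A + B + 4C = 6; 3A + B - 8C = -20.
Subtracting the first from the second: A + 6C = 10.
Subtracting the second from the third: A - 12C = -26.
Solving: C = 2, A = -2, then B = 2.
Therefore a_{16} = -32 + 2 + 2·65536 = 131042.

131042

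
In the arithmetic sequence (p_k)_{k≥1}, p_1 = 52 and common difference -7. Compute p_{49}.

p_k = 52 + (k - 1)·(-7).
p_{49} = 52 + 48·(-7) = -284.

-284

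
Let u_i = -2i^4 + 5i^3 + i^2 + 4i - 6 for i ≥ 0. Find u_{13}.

u_{13} = -2·13^4 + 5·13^3 + 1·13^2 + 4·13 - 6 = -45922.

-45922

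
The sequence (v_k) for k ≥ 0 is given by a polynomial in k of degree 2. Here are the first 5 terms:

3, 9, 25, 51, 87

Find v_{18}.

1641

1st diffs: 6, 16, 26, 36.
2nd diffs: 10, 10, 10 (constant).
Newton forward-difference form: v_k = 3 + 6·C(k,1) + 10·C(k,2).
At k = 18: k = 18, so v_{18} = 3 + 108 + 1530 = 1641.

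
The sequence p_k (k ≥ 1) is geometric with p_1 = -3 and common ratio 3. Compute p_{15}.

-14348907

p_k = (-3)·3^(k-1).
p_{15} = (-3)·3^14 = -14348907.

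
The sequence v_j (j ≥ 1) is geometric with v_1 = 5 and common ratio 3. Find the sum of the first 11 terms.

442865

v_j = 5·3^(j-1).
S = 5·(3^11 - 1)/(3 - 1) = 5·(177147 - 1)/(2) = 442865.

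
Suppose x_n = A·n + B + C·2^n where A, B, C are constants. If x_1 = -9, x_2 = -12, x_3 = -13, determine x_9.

461

Write the equations: A + B + 2C = -9; 2A + B + 4C = -12; 3A + B + 8C = -13.
Subtracting the first from the second: A + 2C = -3.
Subtracting the second from the third: A + 4C = -1.
Solving: C = 1, A = -5, then B = -6.
So x_n = -5·n + (-6) + 1·2^n; at n=9 this is 461.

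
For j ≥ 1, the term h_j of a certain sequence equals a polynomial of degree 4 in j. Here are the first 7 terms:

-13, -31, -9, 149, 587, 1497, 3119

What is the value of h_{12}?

1st diffs: -18, 22, 158, 438, 910, 1622.
2nd diffs: 40, 136, 280, 472, 712.
3rd diffs: 96, 144, 192, 240.
4th diffs: 48, 48, 48 (constant).
Newton forward-difference form: h_j = -13 + (-18)·C(j-1,1) + 40·C(j-1,2) + 96·C(j-1,3) + 48·C(j-1,4).
At j = 12: j-1 = 11, so h_{12} = -13 - 198 + 2200 + 15840 + 15840 = 33669.

33669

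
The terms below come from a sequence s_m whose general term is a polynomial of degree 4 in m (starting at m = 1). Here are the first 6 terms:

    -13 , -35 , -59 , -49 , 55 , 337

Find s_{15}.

1st diffs: -22, -24, 10, 104, 282.
2nd diffs: -2, 34, 94, 178.
3rd diffs: 36, 60, 84.
4th diffs: 24, 24 (constant).
Newton forward-difference form: s_m = -13 + (-22)·C(m-1,1) + (-2)·C(m-1,2) + 36·C(m-1,3) + 24·C(m-1,4).
At m = 15: m-1 = 14, so s_{15} = -13 - 308 - 182 + 13104 + 24024 = 36625.

36625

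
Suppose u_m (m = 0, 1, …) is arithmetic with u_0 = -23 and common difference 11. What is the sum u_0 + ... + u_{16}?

1105

u_m = -23 + (m - 0)·11.
u_{16} = 153; S = 17·(-23 + 153)/2 = 1105.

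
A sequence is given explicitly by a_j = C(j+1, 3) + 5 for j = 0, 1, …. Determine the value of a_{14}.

460

C(15, 3) = 455, so a_{14} = 460.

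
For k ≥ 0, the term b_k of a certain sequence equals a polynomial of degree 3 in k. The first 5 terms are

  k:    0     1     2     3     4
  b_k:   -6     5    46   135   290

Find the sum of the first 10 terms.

7815

1st diffs: 11, 41, 89, 155.
2nd diffs: 30, 48, 66.
3rd diffs: 18, 18 (constant).
Newton forward-difference form: b_k = -6 + 11·C(k,1) + 30·C(k,2) + 18·C(k,3).
Continuing: …, 529, 870, 1331, 1930, …, b_9 = 2685.
Summing k = 0..9 (10 terms) gives 7815.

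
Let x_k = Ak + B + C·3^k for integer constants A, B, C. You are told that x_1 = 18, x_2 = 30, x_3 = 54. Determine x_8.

Write the equations: A + B + 3C = 18; 2A + B + 9C = 30; 3A + B + 27C = 54.
Subtracting the first from the second: A + 6C = 12.
Subtracting the second from the third: A + 18C = 24.
Solving: C = 1, A = 6, then B = 9.
Therefore x_8 = 48 + 9 + 1·6561 = 6618.

6618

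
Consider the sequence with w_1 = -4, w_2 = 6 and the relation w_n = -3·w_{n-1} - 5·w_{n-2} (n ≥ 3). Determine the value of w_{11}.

6002

Compute successive terms:
w_3 = 2;  w_4 = -36;  w_5 = 98;  w_6 = -114;  w_7 = -148;  w_8 = 1014;  w_9 = -2302;  w_{10} = 1836;  w_{11} = 6002.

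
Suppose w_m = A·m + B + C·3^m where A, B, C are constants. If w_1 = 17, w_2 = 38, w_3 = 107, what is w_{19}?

4649045819

Write the equations: A + B + 3C = 17; 2A + B + 9C = 38; 3A + B + 27C = 107.
Subtracting the first from the second: A + 6C = 21.
Subtracting the second from the third: A + 18C = 69.
Solving: C = 4, A = -3, then B = 8.
So w_m = -3·m + 8 + 4·3^m; at m=19 this is 4649045819.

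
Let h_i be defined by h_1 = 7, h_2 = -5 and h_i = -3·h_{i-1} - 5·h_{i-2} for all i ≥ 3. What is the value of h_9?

Iterate the recurrence:
h_3 = -20  h_4 = 85  h_5 = -155  h_6 = 40  h_7 = 655  h_8 = -2165  h_9 = 3220.

3220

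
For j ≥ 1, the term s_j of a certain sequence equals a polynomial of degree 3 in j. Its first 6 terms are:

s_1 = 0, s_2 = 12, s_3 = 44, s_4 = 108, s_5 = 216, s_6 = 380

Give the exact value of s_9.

1st diffs: 12, 32, 64, 108, 164.
2nd diffs: 20, 32, 44, 56.
3rd diffs: 12, 12, 12 (constant).
Newton forward-difference form: s_j = 12·C(j-1,1) + 20·C(j-1,2) + 12·C(j-1,3).
At j = 9: j-1 = 8, so s_9 = 96 + 560 + 672 = 1328.

1328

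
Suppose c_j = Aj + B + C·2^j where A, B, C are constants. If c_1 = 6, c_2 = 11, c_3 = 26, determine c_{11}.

Plug in j = 1, 2, 3: A + B + 2C = 6; 2A + B + 4C = 11; 3A + B + 8C = 26.
Subtracting the first from the second: A + 2C = 5.
Subtracting the second from the third: A + 4C = 15.
Solving: C = 5, A = -5, then B = 1.
So c_j = -5·j + 1 + 5·2^j; at j=11 this is 10186.

10186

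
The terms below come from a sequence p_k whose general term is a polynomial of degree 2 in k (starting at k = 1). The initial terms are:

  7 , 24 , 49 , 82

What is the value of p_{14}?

852

1st diffs: 17, 25, 33.
2nd diffs: 8, 8 (constant).
So p_k = 4k^2 + 5k - 2.
Evaluating at k = 14 gives p_{14} = 852.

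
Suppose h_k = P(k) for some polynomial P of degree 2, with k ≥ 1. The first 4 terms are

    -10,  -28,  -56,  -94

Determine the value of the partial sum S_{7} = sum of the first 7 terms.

1st diffs: -18, -28, -38.
2nd diffs: -10, -10 (constant).
Newton forward-difference form: h_k = -10 + (-18)·C(k-1,1) + (-10)·C(k-1,2).
Continuing: -142, -200, -268.
Summing k = 1..7 (7 terms) gives -798.

-798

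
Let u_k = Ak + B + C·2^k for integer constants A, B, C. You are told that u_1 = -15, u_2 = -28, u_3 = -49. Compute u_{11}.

At k = 1, 2, 3: A + B + 2C = -15; 2A + B + 4C = -28; 3A + B + 8C = -49.
Subtracting the first from the second: A + 2C = -13.
Subtracting the second from the third: A + 4C = -21.
Solving: C = -4, A = -5, then B = -2.
So u_k = -5·k + (-2) + (-4)·2^k; at k=11 this is -8249.

-8249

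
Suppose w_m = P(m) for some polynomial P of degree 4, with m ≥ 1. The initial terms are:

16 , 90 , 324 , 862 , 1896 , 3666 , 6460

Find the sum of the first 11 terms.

1st diffs: 74, 234, 538, 1034, 1770, 2794.
2nd diffs: 160, 304, 496, 736, 1024.
3rd diffs: 144, 192, 240, 288.
4th diffs: 48, 48, 48 (constant).
Newton forward-difference form: w_m = 16 + 74·C(m-1,1) + 160·C(m-1,2) + 144·C(m-1,3) + 48·C(m-1,4).
Continuing: 10614, 16512, 24586, 35316.
Summing m = 1..11 (11 terms) gives 100342.

100342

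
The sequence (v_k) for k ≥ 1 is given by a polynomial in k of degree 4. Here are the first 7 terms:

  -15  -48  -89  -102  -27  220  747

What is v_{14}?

26388

1st diffs: -33, -41, -13, 75, 247, 527.
2nd diffs: -8, 28, 88, 172, 280.
3rd diffs: 36, 60, 84, 108.
4th diffs: 24, 24, 24 (constant).
Newton forward-difference form: v_k = -15 + (-33)·C(k-1,1) + (-8)·C(k-1,2) + 36·C(k-1,3) + 24·C(k-1,4).
At k = 14: k-1 = 13, so v_{14} = -15 - 429 - 624 + 10296 + 17160 = 26388.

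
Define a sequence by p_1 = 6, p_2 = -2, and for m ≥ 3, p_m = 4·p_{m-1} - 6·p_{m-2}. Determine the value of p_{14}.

-1219712

p_3 = -44; p_4 = -164; p_5 = -392; …; p_{11} = 56128; p_{12} = 12736; p_{13} = -285824; p_{14} = -1219712.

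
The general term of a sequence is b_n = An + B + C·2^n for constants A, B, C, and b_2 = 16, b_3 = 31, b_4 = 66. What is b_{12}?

20426

Plug in n = 2, 3, 4: 2A + B + 4C = 16; 3A + B + 8C = 31; 4A + B + 16C = 66.
Subtracting the first from the second: A + 4C = 15.
Subtracting the second from the third: A + 8C = 35.
Solving: C = 5, A = -5, then B = 6.
Therefore b_{12} = -60 + 6 + 5·4096 = 20426.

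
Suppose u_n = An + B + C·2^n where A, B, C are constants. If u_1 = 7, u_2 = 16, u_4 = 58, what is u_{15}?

98347

The three given values yield: A + B + 2C = 7; 2A + B + 4C = 16; 4A + B + 16C = 58.
Subtracting the first from the second: A + 2C = 9.
Subtracting the second from the third: 2A + 12C = 42.
Solving: C = 3, A = 3, then B = -2.
Hence u_{15} = 3·15 + (-2) + 3·32768 = 98347.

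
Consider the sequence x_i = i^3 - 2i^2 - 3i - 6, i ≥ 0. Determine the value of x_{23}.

x_{23} = 1·23^3 - 2·23^2 - 3·23 - 6 = 11034.

11034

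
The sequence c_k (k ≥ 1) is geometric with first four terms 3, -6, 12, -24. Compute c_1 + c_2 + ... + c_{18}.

-262143

Common ratio r = -2.
c_k = 3·(-2)^(k-1).
S = 3·((-2)^18 - 1)/(-2 - 1) = 3·(262144 - 1)/(-3) = -262143.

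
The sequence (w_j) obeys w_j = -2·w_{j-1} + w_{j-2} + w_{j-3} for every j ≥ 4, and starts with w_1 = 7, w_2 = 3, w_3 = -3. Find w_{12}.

Applying the relation repeatedly:
w_4 = 16  w_5 = -32  w_6 = 77  w_7 = -170  w_8 = 385  w_9 = -863  w_{10} = 1941  w_{11} = -4360  w_{12} = 9798.

9798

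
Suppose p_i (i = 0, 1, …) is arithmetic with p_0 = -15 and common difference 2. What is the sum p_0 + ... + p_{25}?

260

p_i = -15 + (i - 0)·2.
p_{25} = 35; S = 26·(-15 + 35)/2 = 260.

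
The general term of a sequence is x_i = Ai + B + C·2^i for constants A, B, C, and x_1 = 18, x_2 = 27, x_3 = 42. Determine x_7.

414

Plug in i = 1, 2, 3: A + B + 2C = 18; 2A + B + 4C = 27; 3A + B + 8C = 42.
Subtracting the first from the second: A + 2C = 9.
Subtracting the second from the third: A + 4C = 15.
Solving: C = 3, A = 3, then B = 9.
Therefore x_7 = 21 + 9 + 3·128 = 414.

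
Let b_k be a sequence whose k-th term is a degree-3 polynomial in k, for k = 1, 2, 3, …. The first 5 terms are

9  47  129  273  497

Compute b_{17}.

15977

1st diffs: 38, 82, 144, 224.
2nd diffs: 44, 62, 80.
3rd diffs: 18, 18 (constant).
So b_k = 3k^3 + 4k^2 + 5k - 3.
Evaluating at k = 17 gives b_{17} = 15977.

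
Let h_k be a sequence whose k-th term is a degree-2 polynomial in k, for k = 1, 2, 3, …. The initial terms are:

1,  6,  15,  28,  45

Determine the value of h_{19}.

703

1st diffs: 5, 9, 13, 17.
2nd diffs: 4, 4, 4 (constant).
Newton forward-difference form: h_k = 1 + 5·C(k-1,1) + 4·C(k-1,2).
At k = 19: k-1 = 18, so h_{19} = 1 + 90 + 612 = 703.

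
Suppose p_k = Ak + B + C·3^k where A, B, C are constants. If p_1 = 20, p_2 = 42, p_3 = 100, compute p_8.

19722

Plug in k = 1, 2, 3: A + B + 3C = 20; 2A + B + 9C = 42; 3A + B + 27C = 100.
Subtracting the first from the second: A + 6C = 22.
Subtracting the second from the third: A + 18C = 58.
Solving: C = 3, A = 4, then B = 7.
Hence p_8 = 4·8 + 7 + 3·6561 = 19722.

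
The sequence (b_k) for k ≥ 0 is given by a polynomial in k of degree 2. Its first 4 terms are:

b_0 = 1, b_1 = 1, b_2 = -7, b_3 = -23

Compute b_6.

1st diffs: 0, -8, -16.
2nd diffs: -8, -8 (constant).
Newton forward-difference form: b_k = 1 + (-8)·C(k,2).
At k = 6: k = 6, so b_6 = 1 - 120 = -119.

-119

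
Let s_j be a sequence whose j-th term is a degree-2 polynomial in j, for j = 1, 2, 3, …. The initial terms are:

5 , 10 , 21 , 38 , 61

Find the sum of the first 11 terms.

1320

1st diffs: 5, 11, 17, 23.
2nd diffs: 6, 6, 6 (constant).
Newton forward-difference form: s_j = 5 + 5·C(j-1,1) + 6·C(j-1,2).
Continuing: …, 90, 125, 166, 213, …, s_{11} = 325.
Summing j = 1..11 (11 terms) gives 1320.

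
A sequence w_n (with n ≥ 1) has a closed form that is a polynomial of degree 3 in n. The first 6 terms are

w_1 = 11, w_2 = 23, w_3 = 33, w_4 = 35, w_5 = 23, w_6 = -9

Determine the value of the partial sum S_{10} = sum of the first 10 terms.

1st diffs: 12, 10, 2, -12, -32.
2nd diffs: -2, -8, -14, -20.
3rd diffs: -6, -6, -6 (constant).
Newton forward-difference form: w_n = 11 + 12·C(n-1,1) + (-2)·C(n-1,2) + (-6)·C(n-1,3).
Continuing: -67, -157, -285, -457.
Summing n = 1..10 (10 terms) gives -850.

-850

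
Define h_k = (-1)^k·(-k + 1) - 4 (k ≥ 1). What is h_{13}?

(-1)^13 = -1; -k + 1 at k=13 is -12; so h_{13} = 8.

8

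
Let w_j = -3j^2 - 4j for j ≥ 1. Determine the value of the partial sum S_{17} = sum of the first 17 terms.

-5967

Over j = 1..17: Σj = 153, Σj² = 1785.
Total = (-3)·1785 + (-4)·153 = -5967.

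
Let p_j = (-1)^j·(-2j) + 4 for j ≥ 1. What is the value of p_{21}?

46

(-1)^21 = -1; -2j at j=21 is -42; so p_{21} = 46.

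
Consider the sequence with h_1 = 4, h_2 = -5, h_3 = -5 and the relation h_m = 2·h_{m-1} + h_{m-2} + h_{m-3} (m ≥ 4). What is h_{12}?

-21788

Compute successive terms:
h_4 = -11  h_5 = -32  h_6 = -80  h_7 = -203  h_8 = -518  h_9 = -1319  h_{10} = -3359  h_{11} = -8555  h_{12} = -21788.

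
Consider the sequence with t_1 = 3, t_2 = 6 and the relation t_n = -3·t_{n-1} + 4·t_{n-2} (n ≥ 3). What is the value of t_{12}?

2516586

Compute successive terms:
t_3 = -6; t_4 = 42; t_5 = -150; t_6 = 618; t_7 = -2454; t_8 = 9834; t_9 = -39318; t_{10} = 157290; t_{11} = -629142; t_{12} = 2516586.
(Characteristic roots are 1 and -4.)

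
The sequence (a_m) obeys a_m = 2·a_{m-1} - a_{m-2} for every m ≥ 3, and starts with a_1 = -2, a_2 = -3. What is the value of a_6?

-7

Applying the relation repeatedly:
a_3 = -4;  a_4 = -5;  a_5 = -6;  a_6 = -7.
(Characteristic roots are 1 and 1.)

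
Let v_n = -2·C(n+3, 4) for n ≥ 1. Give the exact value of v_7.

C(10, 4) = 210, so v_7 = -420.

-420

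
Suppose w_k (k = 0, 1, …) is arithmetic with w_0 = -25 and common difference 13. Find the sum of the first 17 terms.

1343

w_k = -25 + (k - 0)·13.
w_{16} = 183; S = 17·(-25 + 183)/2 = 1343.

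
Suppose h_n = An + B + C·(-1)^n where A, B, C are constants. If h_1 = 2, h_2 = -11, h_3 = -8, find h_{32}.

Write the equations: A + B - C = 2; 2A + B + C = -11; 3A + B - C = -8.
Subtracting the first from the second: A + 2C = -13.
Subtracting the second from the third: A - 2C = 3.
Solving: C = -4, A = -5, then B = 3.
So h_n = -5·n + 3 + (-4)·(-1)^n; at n=32 this is -161.

-161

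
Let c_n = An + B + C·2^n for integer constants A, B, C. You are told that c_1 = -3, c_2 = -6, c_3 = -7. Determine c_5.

Plug in n = 1, 2, 3: A + B + 2C = -3; 2A + B + 4C = -6; 3A + B + 8C = -7.
Subtracting the first from the second: A + 2C = -3.
Subtracting the second from the third: A + 4C = -1.
Solving: C = 1, A = -5, then B = 0.
Therefore c_5 = -25 + 0 + 1·32 = 7.

7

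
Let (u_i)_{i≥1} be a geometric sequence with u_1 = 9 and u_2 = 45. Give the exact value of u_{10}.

17578125

Common ratio r = 5.
u_i = 9·5^(i-1).
u_{10} = 9·5^9 = 17578125.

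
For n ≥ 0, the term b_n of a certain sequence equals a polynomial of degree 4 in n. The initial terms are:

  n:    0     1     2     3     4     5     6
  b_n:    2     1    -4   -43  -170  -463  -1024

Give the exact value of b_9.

-5695

1st diffs: -1, -5, -39, -127, -293, -561.
2nd diffs: -4, -34, -88, -166, -268.
3rd diffs: -30, -54, -78, -102.
4th diffs: -24, -24, -24 (constant).
So b_n = -n^4 + n^3 + 2n^2 - 3n + 2.
Evaluating at n = 9 gives b_9 = -5695.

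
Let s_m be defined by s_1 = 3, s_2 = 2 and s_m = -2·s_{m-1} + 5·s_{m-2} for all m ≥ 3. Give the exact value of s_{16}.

-55846632

s_3 = 11; s_4 = -12; s_5 = 79; …; s_{13} = 1360839; s_{14} = -4693138; s_{15} = 16190471; s_{16} = -55846632.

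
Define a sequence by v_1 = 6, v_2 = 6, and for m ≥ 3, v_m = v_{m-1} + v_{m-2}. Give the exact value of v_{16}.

5922

Compute successive terms:
v_3 = 12  v_4 = 18  v_5 = 30  …  v_{13} = 1398  v_{14} = 2262  v_{15} = 3660  v_{16} = 5922.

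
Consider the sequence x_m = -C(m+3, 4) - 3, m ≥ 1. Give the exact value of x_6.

-129

C(9, 4) = 126, so x_6 = -129.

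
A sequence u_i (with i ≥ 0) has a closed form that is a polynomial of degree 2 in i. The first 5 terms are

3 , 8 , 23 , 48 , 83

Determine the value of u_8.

1st diffs: 5, 15, 25, 35.
2nd diffs: 10, 10, 10 (constant).
So u_i = 5i^2 + 3.
Evaluating at i = 8 gives u_8 = 323.

323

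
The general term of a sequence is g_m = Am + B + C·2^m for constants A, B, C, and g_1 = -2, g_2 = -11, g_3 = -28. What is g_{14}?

-65543

At m = 1, 2, 3: A + B + 2C = -2; 2A + B + 4C = -11; 3A + B + 8C = -28.
Subtracting the first from the second: A + 2C = -9.
Subtracting the second from the third: A + 4C = -17.
Solving: C = -4, A = -1, then B = 7.
Therefore g_{14} = -14 + 7 + (-4)·16384 = -65543.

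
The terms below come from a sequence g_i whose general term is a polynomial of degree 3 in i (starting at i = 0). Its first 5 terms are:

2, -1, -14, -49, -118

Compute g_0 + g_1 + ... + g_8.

-2442

1st diffs: -3, -13, -35, -69.
2nd diffs: -10, -22, -34.
3rd diffs: -12, -12 (constant).
Newton forward-difference form: g_i = 2 + (-3)·C(i,1) + (-10)·C(i,2) + (-12)·C(i,3).
Continuing: -233, -406, -649, -974.
Summing i = 0..8 (9 terms) gives -2442.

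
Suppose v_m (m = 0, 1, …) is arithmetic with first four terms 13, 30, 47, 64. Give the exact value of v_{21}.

Common difference d = 17.
v_m = 13 + (m - 0)·17.
v_{21} = 13 + 21·17 = 370.

370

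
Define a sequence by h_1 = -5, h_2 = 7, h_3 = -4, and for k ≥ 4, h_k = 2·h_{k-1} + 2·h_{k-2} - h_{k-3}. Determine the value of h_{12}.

Step forward from the initial values:
h_4 = 11; h_5 = 7; h_6 = 40; h_7 = 83; h_8 = 239; h_9 = 604; h_{10} = 1603; h_{11} = 4175; h_{12} = 10952.

10952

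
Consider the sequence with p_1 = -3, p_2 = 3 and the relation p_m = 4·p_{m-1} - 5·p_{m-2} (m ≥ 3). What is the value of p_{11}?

p_3 = 27;  p_4 = 93;  p_5 = 237;  p_6 = 483;  p_7 = 747;  p_8 = 573;  p_9 = -1443;  p_{10} = -8637;  p_{11} = -27333.

-27333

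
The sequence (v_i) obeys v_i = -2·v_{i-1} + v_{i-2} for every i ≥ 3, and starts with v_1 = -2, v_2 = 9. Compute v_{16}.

v_3 = -20  v_4 = 49  v_5 = -118  …  v_{13} = -136222  v_{14} = 328869  v_{15} = -793960  v_{16} = 1916789.

1916789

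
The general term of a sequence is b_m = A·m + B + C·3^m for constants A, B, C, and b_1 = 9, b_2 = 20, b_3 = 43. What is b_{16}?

Plug in m = 1, 2, 3: A + B + 3C = 9; 2A + B + 9C = 20; 3A + B + 27C = 43.
Subtracting the first from the second: A + 6C = 11.
Subtracting the second from the third: A + 18C = 23.
Solving: C = 1, A = 5, then B = 1.
Therefore b_{16} = 80 + 1 + 1·43046721 = 43046802.

43046802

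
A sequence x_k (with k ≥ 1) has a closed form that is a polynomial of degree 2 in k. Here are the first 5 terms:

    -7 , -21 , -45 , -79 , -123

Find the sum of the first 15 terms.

-6125

1st diffs: -14, -24, -34, -44.
2nd diffs: -10, -10, -10 (constant).
So x_k = -5k^2 + k - 3.
Continuing: …, -177, -241, -315, -399, …, x_{15} = -1113.
Summing k = 1..15 (15 terms) gives -6125.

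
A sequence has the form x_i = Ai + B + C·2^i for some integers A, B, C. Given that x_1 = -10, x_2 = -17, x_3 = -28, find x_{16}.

Plug in i = 1, 2, 3: A + B + 2C = -10; 2A + B + 4C = -17; 3A + B + 8C = -28.
Subtracting the first from the second: A + 2C = -7.
Subtracting the second from the third: A + 4C = -11.
Solving: C = -2, A = -3, then B = -3.
So x_i = -3·i + (-3) + (-2)·2^i; at i=16 this is -131123.

-131123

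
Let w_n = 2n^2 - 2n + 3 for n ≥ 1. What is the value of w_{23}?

1015

w_{23} = 2·23^2 - 2·23 + 3 = 1015.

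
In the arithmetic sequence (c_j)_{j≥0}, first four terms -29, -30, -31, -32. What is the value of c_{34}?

Common difference d = -1.
c_j = -29 + (j - 0)·(-1).
c_{34} = -29 + 34·(-1) = -63.

-63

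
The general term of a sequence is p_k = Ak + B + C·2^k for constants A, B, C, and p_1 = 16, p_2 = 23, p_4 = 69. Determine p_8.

Plug in k = 1, 2, 4: A + B + 2C = 16; 2A + B + 4C = 23; 4A + B + 16C = 69.
Subtracting the first from the second: A + 2C = 7.
Subtracting the second from the third: 2A + 12C = 46.
Solving: C = 4, A = -1, then B = 9.
Therefore p_8 = -8 + 9 + 4·256 = 1025.

1025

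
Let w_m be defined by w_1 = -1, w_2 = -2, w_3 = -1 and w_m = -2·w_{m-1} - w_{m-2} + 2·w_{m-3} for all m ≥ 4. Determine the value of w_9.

41

w_4 = 2  w_5 = -7  w_6 = 10  w_7 = -9  w_8 = -6  w_9 = 41.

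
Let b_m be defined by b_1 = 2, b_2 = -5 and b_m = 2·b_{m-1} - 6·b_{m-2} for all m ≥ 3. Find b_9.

Applying the relation repeatedly:
b_3 = -22;  b_4 = -14;  b_5 = 104;  b_6 = 292;  b_7 = -40;  b_8 = -1832;  b_9 = -3424.

-3424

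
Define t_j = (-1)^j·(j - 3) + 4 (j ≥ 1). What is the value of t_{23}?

-16

(-1)^23 = -1; j - 3 at j=23 is 20; so t_{23} = -16.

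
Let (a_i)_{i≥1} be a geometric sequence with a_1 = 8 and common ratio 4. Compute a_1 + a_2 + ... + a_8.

a_i = 8·4^(i-1).
S = 8·(4^8 - 1)/(4 - 1) = 8·(65536 - 1)/(3) = 174760.

174760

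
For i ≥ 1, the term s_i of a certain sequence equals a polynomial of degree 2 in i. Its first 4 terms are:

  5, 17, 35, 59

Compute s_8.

1st diffs: 12, 18, 24.
2nd diffs: 6, 6 (constant).
So s_i = 3i^2 + 3i - 1.
Evaluating at i = 8 gives s_8 = 215.

215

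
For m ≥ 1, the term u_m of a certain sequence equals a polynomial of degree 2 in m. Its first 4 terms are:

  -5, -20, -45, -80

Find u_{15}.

1st diffs: -15, -25, -35.
2nd diffs: -10, -10 (constant).
Newton forward-difference form: u_m = -5 + (-15)·C(m-1,1) + (-10)·C(m-1,2).
At m = 15: m-1 = 14, so u_{15} = -5 - 210 - 910 = -1125.

-1125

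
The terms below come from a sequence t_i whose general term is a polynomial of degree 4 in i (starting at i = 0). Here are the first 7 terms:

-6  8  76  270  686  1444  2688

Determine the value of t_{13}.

1st diffs: 14, 68, 194, 416, 758, 1244.
2nd diffs: 54, 126, 222, 342, 486.
3rd diffs: 72, 96, 120, 144.
4th diffs: 24, 24, 24 (constant).
So t_i = i^4 + 6i^3 + 2i^2 + 5i - 6.
Evaluating at i = 13 gives t_{13} = 42140.

42140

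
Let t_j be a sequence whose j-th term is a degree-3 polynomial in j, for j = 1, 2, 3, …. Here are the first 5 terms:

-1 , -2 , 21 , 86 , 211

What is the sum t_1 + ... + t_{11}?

1st diffs: -1, 23, 65, 125.
2nd diffs: 24, 42, 60.
3rd diffs: 18, 18 (constant).
Newton forward-difference form: t_j = -1 + (-1)·C(j-1,1) + 24·C(j-1,2) + 18·C(j-1,3).
Continuing: …, 414, 713, 1126, 1671, …, t_{11} = 3229.
Summing j = 1..11 (11 terms) gives 9834.

9834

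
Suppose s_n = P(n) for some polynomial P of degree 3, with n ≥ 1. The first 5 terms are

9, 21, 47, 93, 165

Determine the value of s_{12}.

1st diffs: 12, 26, 46, 72.
2nd diffs: 14, 20, 26.
3rd diffs: 6, 6 (constant).
So s_n = n^3 + n^2 + 2n + 5.
Evaluating at n = 12 gives s_{12} = 1901.

1901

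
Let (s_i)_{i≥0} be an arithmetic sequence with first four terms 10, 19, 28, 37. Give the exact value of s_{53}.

487

Common difference d = 9.
s_i = 10 + (i - 0)·9.
s_{53} = 10 + 53·9 = 487.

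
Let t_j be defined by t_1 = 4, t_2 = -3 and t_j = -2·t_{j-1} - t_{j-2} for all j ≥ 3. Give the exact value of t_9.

Compute successive terms:
t_3 = 2; t_4 = -1; t_5 = 0; t_6 = 1; t_7 = -2; t_8 = 3; t_9 = -4.
(Characteristic roots are -1 and -1.)

-4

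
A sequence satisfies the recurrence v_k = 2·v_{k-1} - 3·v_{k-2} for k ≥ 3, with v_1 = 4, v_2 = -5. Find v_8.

Step forward from the initial values:
v_3 = -22  v_4 = -29  v_5 = 8  v_6 = 103  v_7 = 182  v_8 = 55.

55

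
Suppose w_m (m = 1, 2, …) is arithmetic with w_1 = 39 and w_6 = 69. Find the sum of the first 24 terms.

Common difference d = (69 - 39) / (6 - 1) = 6.
w_m = 39 + (m - 1)·6.
w_{24} = 177; S = 24·(39 + 177)/2 = 2592.

2592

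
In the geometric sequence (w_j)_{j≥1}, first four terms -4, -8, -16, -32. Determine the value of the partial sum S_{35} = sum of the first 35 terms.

Common ratio r = 2.
w_j = (-4)·2^(j-1).
S = (-4)·(2^35 - 1)/(2 - 1) = (-4)·(34359738368 - 1)/(1) = -137438953468.

-137438953468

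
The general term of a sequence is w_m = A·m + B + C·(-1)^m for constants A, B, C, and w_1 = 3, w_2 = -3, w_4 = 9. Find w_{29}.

At m = 1, 2, 4: A + B - C = 3; 2A + B + C = -3; 4A + B + C = 9.
Subtracting the first from the second: A + 2C = -6.
Subtracting the second from the third: 2A = 12.
Solving: C = -6, A = 6, then B = -9.
So w_m = 6·m + (-9) + (-6)·(-1)^m; at m=29 this is 171.

171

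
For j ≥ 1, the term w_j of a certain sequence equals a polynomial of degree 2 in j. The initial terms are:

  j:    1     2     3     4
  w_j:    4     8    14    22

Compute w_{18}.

344

1st diffs: 4, 6, 8.
2nd diffs: 2, 2 (constant).
So w_j = j^2 + j + 2.
Evaluating at j = 18 gives w_{18} = 344.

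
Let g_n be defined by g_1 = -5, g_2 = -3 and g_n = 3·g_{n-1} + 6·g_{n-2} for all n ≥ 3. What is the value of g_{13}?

g_3 = -39  g_4 = -135  g_5 = -639  …  g_{10} = -1002375  g_{11} = -4382991  g_{12} = -19163223  g_{13} = -83787615.

-83787615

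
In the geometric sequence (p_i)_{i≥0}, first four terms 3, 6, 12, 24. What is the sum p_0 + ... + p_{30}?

Common ratio r = 2.
p_i = 3·2^(i-0).
S = 3·(2^31 - 1)/(2 - 1) = 3·(2147483648 - 1)/(1) = 6442450941.

6442450941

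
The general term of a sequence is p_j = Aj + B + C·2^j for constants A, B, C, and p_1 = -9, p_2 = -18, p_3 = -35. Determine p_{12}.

-16396

Write the equations: A + B + 2C = -9; 2A + B + 4C = -18; 3A + B + 8C = -35.
Subtracting the first from the second: A + 2C = -9.
Subtracting the second from the third: A + 4C = -17.
Solving: C = -4, A = -1, then B = 0.
Hence p_{12} = -1·12 + 0 + (-4)·4096 = -16396.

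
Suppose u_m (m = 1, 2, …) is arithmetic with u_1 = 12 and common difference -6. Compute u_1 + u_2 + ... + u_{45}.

u_m = 12 + (m - 1)·(-6).
u_{45} = -252; S = 45·(12 + (-252))/2 = -5400.

-5400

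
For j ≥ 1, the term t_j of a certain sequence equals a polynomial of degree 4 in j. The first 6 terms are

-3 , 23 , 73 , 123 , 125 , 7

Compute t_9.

1st diffs: 26, 50, 50, 2, -118.
2nd diffs: 24, 0, -48, -120.
3rd diffs: -24, -48, -72.
4th diffs: -24, -24 (constant).
So t_j = -j^4 + 6j^3 + j^2 - 4j - 5.
Evaluating at j = 9 gives t_9 = -2147.

-2147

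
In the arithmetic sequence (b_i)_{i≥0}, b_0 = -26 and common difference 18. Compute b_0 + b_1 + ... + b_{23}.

b_i = -26 + (i - 0)·18.
b_{23} = 388; S = 24·(-26 + 388)/2 = 4344.

4344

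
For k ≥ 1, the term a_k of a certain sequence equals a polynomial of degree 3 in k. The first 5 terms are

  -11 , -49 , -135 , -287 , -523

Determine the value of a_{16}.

-13811

1st diffs: -38, -86, -152, -236.
2nd diffs: -48, -66, -84.
3rd diffs: -18, -18 (constant).
Newton forward-difference form: a_k = -11 + (-38)·C(k-1,1) + (-48)·C(k-1,2) + (-18)·C(k-1,3).
At k = 16: k-1 = 15, so a_{16} = -11 - 570 - 5040 - 8190 = -13811.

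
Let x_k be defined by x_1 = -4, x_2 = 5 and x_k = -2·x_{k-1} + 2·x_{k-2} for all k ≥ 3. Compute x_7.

-952

x_3 = -18;  x_4 = 46;  x_5 = -128;  x_6 = 348;  x_7 = -952.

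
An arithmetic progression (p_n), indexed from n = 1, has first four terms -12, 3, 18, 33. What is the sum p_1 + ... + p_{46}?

Common difference d = 15.
p_n = -12 + (n - 1)·15.
p_{46} = 663; S = 46·(-12 + 663)/2 = 14973.

14973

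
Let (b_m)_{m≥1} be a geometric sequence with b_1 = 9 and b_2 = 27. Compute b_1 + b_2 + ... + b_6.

3276

Common ratio r = 3.
b_m = 9·3^(m-1).
S = 9·(3^6 - 1)/(3 - 1) = 9·(729 - 1)/(2) = 3276.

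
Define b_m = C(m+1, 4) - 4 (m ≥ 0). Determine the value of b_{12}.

C(13, 4) = 715, so b_{12} = 711.

711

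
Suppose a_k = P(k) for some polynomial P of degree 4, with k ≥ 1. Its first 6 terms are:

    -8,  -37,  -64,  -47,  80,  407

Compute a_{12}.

1st diffs: -29, -27, 17, 127, 327.
2nd diffs: 2, 44, 110, 200.
3rd diffs: 42, 66, 90.
4th diffs: 24, 24 (constant).
Newton forward-difference form: a_k = -8 + (-29)·C(k-1,1) + 2·C(k-1,2) + 42·C(k-1,3) + 24·C(k-1,4).
At k = 12: k-1 = 11, so a_{12} = -8 - 319 + 110 + 6930 + 7920 = 14633.

14633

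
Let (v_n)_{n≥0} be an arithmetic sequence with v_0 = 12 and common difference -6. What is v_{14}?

-72

v_n = 12 + (n - 0)·(-6).
v_{14} = 12 + 14·(-6) = -72.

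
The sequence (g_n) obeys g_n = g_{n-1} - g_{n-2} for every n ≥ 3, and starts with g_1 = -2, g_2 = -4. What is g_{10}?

2

Applying the relation repeatedly:
g_3 = -2  g_4 = 2  g_5 = 4  g_6 = 2  g_7 = -2  g_8 = -4  g_9 = -2  g_{10} = 2.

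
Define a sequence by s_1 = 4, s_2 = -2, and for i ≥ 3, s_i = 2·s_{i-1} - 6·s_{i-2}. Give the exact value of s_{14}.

-543104

Applying the relation repeatedly:
s_3 = -28, s_4 = -44, s_5 = 80, …, s_{11} = 33344, s_{12} = 71488, s_{13} = -57088, s_{14} = -543104.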